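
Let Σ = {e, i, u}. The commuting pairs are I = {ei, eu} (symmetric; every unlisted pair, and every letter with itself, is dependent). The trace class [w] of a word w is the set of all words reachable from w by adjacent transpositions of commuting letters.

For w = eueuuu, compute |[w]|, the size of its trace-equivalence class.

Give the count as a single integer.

15

piece 0:e — minimal
piece 1:u — minimal
piece 2:e rests on {0:e}
piece 3:u rests on {1:u}
piece 4:u rests on {3:u}
piece 5:u rests on {4:u}
minimal pieces: {0:e, 1:u}
ways to finish when only these pieces remain (= sum over removing one remaining piece with nothing left below it):
  1 left: {2}→1  {5}→1
  2 left: {0,2}→1  {2,5}→2  {4,5}→1
  3 left: {0,2,5}→3  {2,4,5}→3  {3,4,5}→1
  4 left: {0,2,4,5}→6  {1,3,4,5}→1  {2,3,4,5}→4
  placing 0:e first → 5 extensions
  placing 1:u first → 10 extensions
total linear extensions = 15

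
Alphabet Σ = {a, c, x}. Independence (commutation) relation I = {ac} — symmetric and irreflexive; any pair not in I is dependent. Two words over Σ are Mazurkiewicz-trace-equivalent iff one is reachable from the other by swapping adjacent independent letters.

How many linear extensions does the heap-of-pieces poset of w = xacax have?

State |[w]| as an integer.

piece 0:x — minimal
piece 1:a rests on {0:x}
piece 2:c rests on {0:x}
piece 3:a rests on {1:a}
piece 4:x rests on {2:c, 3:a}
minimal pieces: {0:x}
ways to finish when only these pieces remain (= sum over removing one remaining piece with nothing left below it):
  1 left: {4}→1
  2 left: {2,4}→1  {3,4}→1
  3 left: {1,3,4}→1  {2,3,4}→2
  placing 0:x first → 3 extensions

3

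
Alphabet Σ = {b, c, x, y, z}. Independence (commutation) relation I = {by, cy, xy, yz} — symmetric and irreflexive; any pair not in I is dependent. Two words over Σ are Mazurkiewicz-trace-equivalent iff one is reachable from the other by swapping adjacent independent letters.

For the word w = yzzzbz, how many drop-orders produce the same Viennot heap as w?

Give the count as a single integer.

0(y) covers ∅
1(z) covers ∅
2(z) covers 1:z
3(z) covers 2:z
4(b) covers 3:z
5(z) covers 4:b
floor of heap: 0:y, 1:z
completions by unplaced set U, small U first (add the entries for U minus each lowest piece of U):
  |U|=1: {0}:1  {5}:1
  |U|=2: {0,5}:2  {4,5}:1
  |U|=3: {0,4,5}:3  {3,4,5}:1
  |U|=4: {0,3,4,5}:4  {2,3,4,5}:1
  start at 0(y): 1
  start at 1(z): 5
sum over floor = 6

6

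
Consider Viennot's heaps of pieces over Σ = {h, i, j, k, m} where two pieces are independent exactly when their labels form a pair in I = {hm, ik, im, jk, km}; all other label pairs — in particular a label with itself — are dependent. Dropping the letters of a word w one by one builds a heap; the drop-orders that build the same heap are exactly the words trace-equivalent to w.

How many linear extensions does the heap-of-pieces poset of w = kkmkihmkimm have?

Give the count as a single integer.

0(k) covers ∅
1(k) covers 0:k
2(m) covers ∅
3(k) covers 1:k
4(i) covers ∅
5(h) covers 3:k, 4:i
6(m) covers 2:m
7(k) covers 5:h
8(i) covers 5:h
9(m) covers 6:m
10(m) covers 9:m
floor of heap: 0:k, 2:m, 4:i
completions by unplaced set U, small U first (add the entries for U minus each lowest piece of U):
  |U|=1: {7}:1  {8}:1  {10}:1
  |U|=2: {7,8}:2  {7,10}:2  {8,10}:2  {9,10}:1
  |U|=3: {5,7,8}:2  {6,9,10}:1  {7,8,10}:6  {7,9,10}:3  {8,9,10}:3
  |U|=4: {2,6,9,10}:1  {3,5,7,8}:2  {4,5,7,8}:2  {5,7,8,10}:8  {6,7,9,10}:4  {6,8,9,10}:4  {7,8,9,10}:12
  |U|=5: {1,3,5,7,8}:2  {2,6,7,9,10}:5  {2,6,8,9,10}:5  {3,4,5,7,8}:4  {3,5,7,8,10}:10  {4,5,7,8,10}:10  {5,7,8,9,10}:20  {6,7,8,9,10}:20
  |U|=6: {0,1,3,5,7,8}:2  {1,3,4,5,7,8}:6  {1,3,5,7,8,10}:12  {2,6,7,8,9,10}:30  {3,4,5,7,8,10}:24  {3,5,7,8,9,10}:30  {4,5,7,8,9,10}:30  {5,6,7,8,9,10}:40
  |U|=7: {0,1,3,4,5,7,8}:8  {0,1,3,5,7,8,10}:14  {1,3,4,5,7,8,10}:42  {1,3,5,7,8,9,10}:42  {2,5,6,7,8,9,10}:70  {3,4,5,7,8,9,10}:84  {3,5,6,7,8,9,10}:70  {4,5,6,7,8,9,10}:70
  |U|=8: {0,1,3,4,5,7,8,10}:64  {0,1,3,5,7,8,9,10}:56  {1,3,4,5,7,8,9,10}:168  {1,3,5,6,7,8,9,10}:112  {2,3,5,6,7,8,9,10}:140  {2,4,5,6,7,8,9,10}:140  {3,4,5,6,7,8,9,10}:224
  |U|=9: {0,1,3,4,5,7,8,9,10}:288  {0,1,3,5,6,7,8,9,10}:168  {1,2,3,5,6,7,8,9,10}:252  {1,3,4,5,6,7,8,9,10}:504  {2,3,4,5,6,7,8,9,10}:504
  start at 0(k): 1260
  start at 2(m): 960
  start at 4(i): 420
sum over floor = 2640

2640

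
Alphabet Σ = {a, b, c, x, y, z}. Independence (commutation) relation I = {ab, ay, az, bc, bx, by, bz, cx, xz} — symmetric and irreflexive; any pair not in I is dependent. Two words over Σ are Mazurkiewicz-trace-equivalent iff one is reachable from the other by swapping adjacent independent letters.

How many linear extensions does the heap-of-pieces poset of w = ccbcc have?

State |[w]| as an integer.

drop 0:c onto floor
drop 1:c onto {0:c}
drop 2:b onto floor
drop 3:c onto {1:c}
drop 4:c onto {3:c}
ground layer = {0:c, 2:b}
drop-orders for the pieces not yet dropped (sum over which currently-grounded one goes next):
  1 to go: {2} 1  {4} 1
  2 to go: {2,4} 2  {3,4} 1
  3 to go: {1,3,4} 1  {2,3,4} 3
  if 0:c drops first: 4 orders
  if 2:b drops first: 1 orders
heap linearizations: 5

5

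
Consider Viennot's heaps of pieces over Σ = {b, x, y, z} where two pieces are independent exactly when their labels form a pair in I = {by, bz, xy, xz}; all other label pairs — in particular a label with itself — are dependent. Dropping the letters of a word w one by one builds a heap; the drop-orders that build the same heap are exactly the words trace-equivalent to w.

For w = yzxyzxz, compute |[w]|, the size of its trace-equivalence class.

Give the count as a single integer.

21

piece 0:y — minimal
piece 1:z rests on {0:y}
piece 2:x — minimal
piece 3:y rests on {1:z}
piece 4:z rests on {3:y}
piece 5:x rests on {2:x}
piece 6:z rests on {4:z}
minimal pieces: {0:y, 2:x}
ways to finish when only these pieces remain (= sum over removing one remaining piece with nothing left below it):
  1 left: {5}→1  {6}→1
  2 left: {2,5}→1  {4,6}→1  {5,6}→2
  3 left: {2,5,6}→3  {3,4,6}→1  {4,5,6}→3
  4 left: {1,3,4,6}→1  {2,4,5,6}→6  {3,4,5,6}→4
  5 left: {0,1,3,4,6}→1  {1,3,4,5,6}→5  {2,3,4,5,6}→10
  placing 0:y first → 15 extensions
  placing 2:x first → 6 extensions
total linear extensions = 21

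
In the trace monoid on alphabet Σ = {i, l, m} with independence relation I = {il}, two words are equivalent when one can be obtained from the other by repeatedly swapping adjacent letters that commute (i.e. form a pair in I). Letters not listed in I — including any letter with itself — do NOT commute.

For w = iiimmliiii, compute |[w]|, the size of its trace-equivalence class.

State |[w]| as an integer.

5

drop 0:i onto floor
drop 1:i onto {0:i}
drop 2:i onto {1:i}
drop 3:m onto {2:i}
drop 4:m onto {3:m}
drop 5:l onto {4:m}
drop 6:i onto {4:m}
drop 7:i onto {6:i}
drop 8:i onto {7:i}
drop 9:i onto {8:i}
ground layer = {0:i}
drop-orders for the pieces not yet dropped (sum over which currently-grounded one goes next):
  1 to go: {5} 1  {9} 1
  2 to go: {5,9} 2  {8,9} 1
  3 to go: {5,8,9} 3  {7,8,9} 1
  4 to go: {5,7,8,9} 4  {6,7,8,9} 1
  5 to go: {5,6,7,8,9} 5
  6 to go: {4,5,6,7,8,9} 5
  7 to go: {3,4,5,6,7,8,9} 5
  8 to go: {2,3,4,5,6,7,8,9} 5
  if 0:i drops first: 5 orders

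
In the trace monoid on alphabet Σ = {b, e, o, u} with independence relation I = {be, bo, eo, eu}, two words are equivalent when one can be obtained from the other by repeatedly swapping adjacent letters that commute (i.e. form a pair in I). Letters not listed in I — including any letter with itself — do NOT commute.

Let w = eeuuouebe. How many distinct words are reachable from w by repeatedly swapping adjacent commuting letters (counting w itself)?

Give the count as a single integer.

126

drop 0:e onto floor
drop 1:e onto {0:e}
drop 2:u onto floor
drop 3:u onto {2:u}
drop 4:o onto {3:u}
drop 5:u onto {4:o}
drop 6:e onto {1:e}
drop 7:b onto {5:u}
drop 8:e onto {6:e}
ground layer = {0:e, 2:u}
drop-orders for the pieces not yet dropped (sum over which currently-grounded one goes next):
  1 to go: {7} 1  {8} 1
  2 to go: {5,7} 1  {6,8} 1  {7,8} 2
  3 to go: {1,6,8} 1  {4,5,7} 1  {5,7,8} 3  {6,7,8} 3
  4 to go: {0,1,6,8} 1  {1,6,7,8} 4  {3,4,5,7} 1  {4,5,7,8} 4  {5,6,7,8} 6
  5 to go: {0,1,6,7,8} 5  {1,5,6,7,8} 10  {2,3,4,5,7} 1  {3,4,5,7,8} 5  {4,5,6,7,8} 10
  6 to go: {0,1,5,6,7,8} 15  {1,4,5,6,7,8} 20  {2,3,4,5,7,8} 6  {3,4,5,6,7,8} 15
  7 to go: {0,1,4,5,6,7,8} 35  {1,3,4,5,6,7,8} 35  {2,3,4,5,6,7,8} 21
  if 0:e drops first: 56 orders
  if 2:u drops first: 70 orders
heap linearizations: 126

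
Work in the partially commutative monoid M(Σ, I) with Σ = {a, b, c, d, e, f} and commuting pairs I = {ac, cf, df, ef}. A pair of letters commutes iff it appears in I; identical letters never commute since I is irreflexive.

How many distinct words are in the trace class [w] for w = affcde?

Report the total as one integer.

16

drop 0:a onto floor
drop 1:f onto {0:a}
drop 2:f onto {1:f}
drop 3:c onto floor
drop 4:d onto {0:a, 3:c}
drop 5:e onto {4:d}
ground layer = {0:a, 3:c}
drop-orders for the pieces not yet dropped (sum over which currently-grounded one goes next):
  1 to go: {2} 1  {5} 1
  2 to go: {1,2} 1  {2,5} 2  {4,5} 1
  3 to go: {1,2,5} 3  {2,4,5} 3  {3,4,5} 1
  4 to go: {1,2,4,5} 6  {2,3,4,5} 4
  if 0:a drops first: 10 orders
  if 3:c drops first: 6 orders
heap linearizations: 16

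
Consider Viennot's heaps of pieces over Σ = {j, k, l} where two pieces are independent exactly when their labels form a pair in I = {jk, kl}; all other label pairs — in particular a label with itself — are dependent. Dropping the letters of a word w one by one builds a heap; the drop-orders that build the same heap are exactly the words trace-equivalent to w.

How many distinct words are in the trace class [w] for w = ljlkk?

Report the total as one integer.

piece 0:l — minimal
piece 1:j rests on {0:l}
piece 2:l rests on {1:j}
piece 3:k — minimal
piece 4:k rests on {3:k}
minimal pieces: {0:l, 3:k}
ways to finish when only these pieces remain (= sum over removing one remaining piece with nothing left below it):
  1 left: {2}→1  {4}→1
  2 left: {1,2}→1  {2,4}→2  {3,4}→1
  3 left: {0,1,2}→1  {1,2,4}→3  {2,3,4}→3
  placing 0:l first → 6 extensions
  placing 3:k first → 4 extensions
total linear extensions = 10

10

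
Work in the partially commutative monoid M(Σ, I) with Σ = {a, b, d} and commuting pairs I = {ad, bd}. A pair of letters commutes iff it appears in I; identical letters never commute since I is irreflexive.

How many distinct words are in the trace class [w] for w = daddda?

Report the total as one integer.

piece 0:d — minimal
piece 1:a — minimal
piece 2:d rests on {0:d}
piece 3:d rests on {2:d}
piece 4:d rests on {3:d}
piece 5:a rests on {1:a}
minimal pieces: {0:d, 1:a}
ways to finish when only these pieces remain (= sum over removing one remaining piece with nothing left below it):
  1 left: {4}→1  {5}→1
  2 left: {1,5}→1  {3,4}→1  {4,5}→2
  3 left: {1,4,5}→3  {2,3,4}→1  {3,4,5}→3
  4 left: {0,2,3,4}→1  {1,3,4,5}→6  {2,3,4,5}→4
  placing 0:d first → 10 extensions
  placing 1:a first → 5 extensions
total linear extensions = 15

15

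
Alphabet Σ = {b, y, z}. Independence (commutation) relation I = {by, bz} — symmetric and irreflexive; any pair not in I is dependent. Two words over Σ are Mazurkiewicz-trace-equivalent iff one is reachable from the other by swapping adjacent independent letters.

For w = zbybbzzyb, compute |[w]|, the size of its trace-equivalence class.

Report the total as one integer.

0(z) covers ∅
1(b) covers ∅
2(y) covers 0:z
3(b) covers 1:b
4(b) covers 3:b
5(z) covers 2:y
6(z) covers 5:z
7(y) covers 6:z
8(b) covers 4:b
floor of heap: 0:z, 1:b
completions by unplaced set U, small U first (add the entries for U minus each lowest piece of U):
  |U|=1: {7}:1  {8}:1
  |U|=2: {4,8}:1  {6,7}:1  {7,8}:2
  |U|=3: {3,4,8}:1  {4,7,8}:3  {5,6,7}:1  {6,7,8}:3
  |U|=4: {1,3,4,8}:1  {2,5,6,7}:1  {3,4,7,8}:4  {4,6,7,8}:6  {5,6,7,8}:4
  |U|=5: {0,2,5,6,7}:1  {1,3,4,7,8}:5  {2,5,6,7,8}:5  {3,4,6,7,8}:10  {4,5,6,7,8}:10
  |U|=6: {0,2,5,6,7,8}:6  {1,3,4,6,7,8}:15  {2,4,5,6,7,8}:15  {3,4,5,6,7,8}:20
  |U|=7: {0,2,4,5,6,7,8}:21  {1,3,4,5,6,7,8}:35  {2,3,4,5,6,7,8}:35
  start at 0(z): 70
  start at 1(b): 56
sum over floor = 126

126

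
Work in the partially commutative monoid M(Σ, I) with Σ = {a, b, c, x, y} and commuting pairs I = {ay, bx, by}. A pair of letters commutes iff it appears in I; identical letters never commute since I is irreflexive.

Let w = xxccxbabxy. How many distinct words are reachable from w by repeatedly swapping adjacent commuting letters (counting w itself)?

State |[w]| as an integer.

0(x) covers ∅
1(x) covers 0:x
2(c) covers 1:x
3(c) covers 2:c
4(x) covers 3:c
5(b) covers 3:c
6(a) covers 4:x, 5:b
7(b) covers 6:a
8(x) covers 6:a
9(y) covers 8:x
floor of heap: 0:x
completions by unplaced set U, small U first (add the entries for U minus each lowest piece of U):
  |U|=1: {7}:1  {9}:1
  |U|=2: {7,9}:2  {8,9}:1
  |U|=3: {7,8,9}:3
  |U|=4: {6,7,8,9}:3
  |U|=5: {4,6,7,8,9}:3  {5,6,7,8,9}:3
  |U|=6: {4,5,6,7,8,9}:6
  |U|=7: {3,4,5,6,7,8,9}:6
  |U|=8: {2,3,4,5,6,7,8,9}:6
  start at 0(x): 6

6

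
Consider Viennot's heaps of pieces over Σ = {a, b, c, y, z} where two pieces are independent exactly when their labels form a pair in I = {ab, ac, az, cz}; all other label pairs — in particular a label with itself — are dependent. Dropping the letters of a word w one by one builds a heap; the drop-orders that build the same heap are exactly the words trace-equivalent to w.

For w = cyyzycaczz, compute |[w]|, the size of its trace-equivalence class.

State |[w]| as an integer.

30

piece 0:c — minimal
piece 1:y rests on {0:c}
piece 2:y rests on {1:y}
piece 3:z rests on {2:y}
piece 4:y rests on {3:z}
piece 5:c rests on {4:y}
piece 6:a rests on {4:y}
piece 7:c rests on {5:c}
piece 8:z rests on {4:y}
piece 9:z rests on {8:z}
minimal pieces: {0:c}
ways to finish when only these pieces remain (= sum over removing one remaining piece with nothing left below it):
  1 left: {6}→1  {7}→1  {9}→1
  2 left: {5,7}→1  {6,7}→2  {6,9}→2  {7,9}→2  {8,9}→1
  3 left: {5,6,7}→3  {5,7,9}→3  {6,7,9}→6  {6,8,9}→3  {7,8,9}→3
  4 left: {5,6,7,9}→12  {5,7,8,9}→6  {6,7,8,9}→12
  5 left: {5,6,7,8,9}→30
  6 left: {4,5,6,7,8,9}→30
  7 left: {3,4,5,6,7,8,9}→30
  8 left: {2,3,4,5,6,7,8,9}→30
  placing 0:c first → 30 extensions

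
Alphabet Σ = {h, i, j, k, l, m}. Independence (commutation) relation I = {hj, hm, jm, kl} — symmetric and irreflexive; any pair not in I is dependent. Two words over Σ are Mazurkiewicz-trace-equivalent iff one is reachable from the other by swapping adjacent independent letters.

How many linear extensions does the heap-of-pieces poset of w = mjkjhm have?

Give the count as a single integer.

12

drop 0:m onto floor
drop 1:j onto floor
drop 2:k onto {0:m, 1:j}
drop 3:j onto {2:k}
drop 4:h onto {2:k}
drop 5:m onto {2:k}
ground layer = {0:m, 1:j}
drop-orders for the pieces not yet dropped (sum over which currently-grounded one goes next):
  1 to go: {3} 1  {4} 1  {5} 1
  2 to go: {3,4} 2  {3,5} 2  {4,5} 2
  3 to go: {3,4,5} 6
  4 to go: {2,3,4,5} 6
  if 0:m drops first: 6 orders
  if 1:j drops first: 6 orders
heap linearizations: 12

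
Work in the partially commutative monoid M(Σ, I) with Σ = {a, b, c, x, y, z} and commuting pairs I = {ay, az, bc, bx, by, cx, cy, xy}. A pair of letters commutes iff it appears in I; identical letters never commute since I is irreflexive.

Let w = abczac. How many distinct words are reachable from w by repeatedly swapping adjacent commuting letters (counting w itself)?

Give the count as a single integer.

0(a) covers ∅
1(b) covers 0:a
2(c) covers 0:a
3(z) covers 1:b, 2:c
4(a) covers 1:b, 2:c
5(c) covers 3:z, 4:a
floor of heap: 0:a
completions by unplaced set U, small U first (add the entries for U minus each lowest piece of U):
  |U|=1: {5}:1
  |U|=2: {3,5}:1  {4,5}:1
  |U|=3: {3,4,5}:2
  |U|=4: {1,3,4,5}:2  {2,3,4,5}:2
  start at 0(a): 4

4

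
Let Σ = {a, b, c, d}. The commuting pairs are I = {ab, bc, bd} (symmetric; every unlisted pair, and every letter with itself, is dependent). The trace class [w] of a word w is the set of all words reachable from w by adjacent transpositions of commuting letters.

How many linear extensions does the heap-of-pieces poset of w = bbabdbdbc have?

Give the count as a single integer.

126

0(b) covers ∅
1(b) covers 0:b
2(a) covers ∅
3(b) covers 1:b
4(d) covers 2:a
5(b) covers 3:b
6(d) covers 4:d
7(b) covers 5:b
8(c) covers 6:d
floor of heap: 0:b, 2:a
completions by unplaced set U, small U first (add the entries for U minus each lowest piece of U):
  |U|=1: {7}:1  {8}:1
  |U|=2: {5,7}:1  {6,8}:1  {7,8}:2
  |U|=3: {3,5,7}:1  {4,6,8}:1  {5,7,8}:3  {6,7,8}:3
  |U|=4: {1,3,5,7}:1  {2,4,6,8}:1  {3,5,7,8}:4  {4,6,7,8}:4  {5,6,7,8}:6
  |U|=5: {0,1,3,5,7}:1  {1,3,5,7,8}:5  {2,4,6,7,8}:5  {3,5,6,7,8}:10  {4,5,6,7,8}:10
  |U|=6: {0,1,3,5,7,8}:6  {1,3,5,6,7,8}:15  {2,4,5,6,7,8}:15  {3,4,5,6,7,8}:20
  |U|=7: {0,1,3,5,6,7,8}:21  {1,3,4,5,6,7,8}:35  {2,3,4,5,6,7,8}:35
  start at 0(b): 70
  start at 2(a): 56
sum over floor = 126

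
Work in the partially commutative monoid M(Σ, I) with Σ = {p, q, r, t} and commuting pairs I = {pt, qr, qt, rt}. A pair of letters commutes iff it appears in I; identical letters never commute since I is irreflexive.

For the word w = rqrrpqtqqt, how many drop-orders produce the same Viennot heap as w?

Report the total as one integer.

180

0(r) covers ∅
1(q) covers ∅
2(r) covers 0:r
3(r) covers 2:r
4(p) covers 1:q, 3:r
5(q) covers 4:p
6(t) covers ∅
7(q) covers 5:q
8(q) covers 7:q
9(t) covers 6:t
floor of heap: 0:r, 1:q, 6:t
completions by unplaced set U, small U first (add the entries for U minus each lowest piece of U):
  |U|=1: {8}:1  {9}:1
  |U|=2: {6,9}:1  {7,8}:1  {8,9}:2
  |U|=3: {5,7,8}:1  {6,8,9}:3  {7,8,9}:3
  |U|=4: {4,5,7,8}:1  {5,7,8,9}:4  {6,7,8,9}:6
  |U|=5: {1,4,5,7,8}:1  {3,4,5,7,8}:1  {4,5,7,8,9}:5  {5,6,7,8,9}:10
  |U|=6: {1,3,4,5,7,8}:2  {1,4,5,7,8,9}:6  {2,3,4,5,7,8}:1  {3,4,5,7,8,9}:6  {4,5,6,7,8,9}:15
  |U|=7: {0,2,3,4,5,7,8}:1  {1,2,3,4,5,7,8}:3  {1,3,4,5,7,8,9}:14  {1,4,5,6,7,8,9}:21  {2,3,4,5,7,8,9}:7  {3,4,5,6,7,8,9}:21
  |U|=8: {0,1,2,3,4,5,7,8}:4  {0,2,3,4,5,7,8,9}:8  {1,2,3,4,5,7,8,9}:24  {1,3,4,5,6,7,8,9}:56  {2,3,4,5,6,7,8,9}:28
  start at 0(r): 108
  start at 1(q): 36
  start at 6(t): 36
sum over floor = 180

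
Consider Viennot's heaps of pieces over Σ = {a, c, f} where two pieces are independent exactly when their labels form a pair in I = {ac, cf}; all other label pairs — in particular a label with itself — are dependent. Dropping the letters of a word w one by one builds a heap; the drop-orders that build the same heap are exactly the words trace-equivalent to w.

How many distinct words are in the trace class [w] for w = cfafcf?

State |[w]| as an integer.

15

piece 0:c — minimal
piece 1:f — minimal
piece 2:a rests on {1:f}
piece 3:f rests on {2:a}
piece 4:c rests on {0:c}
piece 5:f rests on {3:f}
minimal pieces: {0:c, 1:f}
ways to finish when only these pieces remain (= sum over removing one remaining piece with nothing left below it):
  1 left: {4}→1  {5}→1
  2 left: {0,4}→1  {3,5}→1  {4,5}→2
  3 left: {0,4,5}→3  {2,3,5}→1  {3,4,5}→3
  4 left: {0,3,4,5}→6  {1,2,3,5}→1  {2,3,4,5}→4
  placing 0:c first → 5 extensions
  placing 1:f first → 10 extensions
total linear extensions = 15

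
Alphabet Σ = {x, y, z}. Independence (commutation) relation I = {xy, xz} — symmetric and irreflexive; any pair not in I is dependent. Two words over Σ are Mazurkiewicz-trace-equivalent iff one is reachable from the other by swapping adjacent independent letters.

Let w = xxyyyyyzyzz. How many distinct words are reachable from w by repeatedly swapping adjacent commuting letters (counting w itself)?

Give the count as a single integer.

piece 0:x — minimal
piece 1:x rests on {0:x}
piece 2:y — minimal
piece 3:y rests on {2:y}
piece 4:y rests on {3:y}
piece 5:y rests on {4:y}
piece 6:y rests on {5:y}
piece 7:z rests on {6:y}
piece 8:y rests on {7:z}
piece 9:z rests on {8:y}
piece 10:z rests on {9:z}
minimal pieces: {0:x, 2:y}
ways to finish when only these pieces remain (= sum over removing one remaining piece with nothing left below it):
  1 left: {1}→1  {10}→1
  2 left: {0,1}→1  {1,10}→2  {9,10}→1
  3 left: {0,1,10}→3  {1,9,10}→3  {8,9,10}→1
  4 left: {0,1,9,10}→6  {1,8,9,10}→4  {7,8,9,10}→1
  5 left: {0,1,8,9,10}→10  {1,7,8,9,10}→5  {6,7,8,9,10}→1
  6 left: {0,1,7,8,9,10}→15  {1,6,7,8,9,10}→6  {5,6,7,8,9,10}→1
  7 left: {0,1,6,7,8,9,10}→21  {1,5,6,7,8,9,10}→7  {4,5,6,7,8,9,10}→1
  8 left: {0,1,5,6,7,8,9,10}→28  {1,4,5,6,7,8,9,10}→8  {3,4,5,6,7,8,9,10}→1
  9 left: {0,1,4,5,6,7,8,9,10}→36  {1,3,4,5,6,7,8,9,10}→9  {2,3,4,5,6,7,8,9,10}→1
  placing 0:x first → 10 extensions
  placing 2:y first → 45 extensions
total linear extensions = 55

55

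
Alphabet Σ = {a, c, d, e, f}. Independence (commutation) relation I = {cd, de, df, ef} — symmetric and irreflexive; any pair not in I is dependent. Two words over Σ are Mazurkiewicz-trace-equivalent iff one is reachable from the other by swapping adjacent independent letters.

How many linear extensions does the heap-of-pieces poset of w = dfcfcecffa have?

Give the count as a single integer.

piece 0:d — minimal
piece 1:f — minimal
piece 2:c rests on {1:f}
piece 3:f rests on {2:c}
piece 4:c rests on {3:f}
piece 5:e rests on {4:c}
piece 6:c rests on {5:e}
piece 7:f rests on {6:c}
piece 8:f rests on {7:f}
piece 9:a rests on {0:d, 8:f}
minimal pieces: {0:d, 1:f}
ways to finish when only these pieces remain (= sum over removing one remaining piece with nothing left below it):
  1 left: {9}→1
  2 left: {0,9}→1  {8,9}→1
  3 left: {0,8,9}→2  {7,8,9}→1
  4 left: {0,7,8,9}→3  {6,7,8,9}→1
  5 left: {0,6,7,8,9}→4  {5,6,7,8,9}→1
  6 left: {0,5,6,7,8,9}→5  {4,5,6,7,8,9}→1
  7 left: {0,4,5,6,7,8,9}→6  {3,4,5,6,7,8,9}→1
  8 left: {0,3,4,5,6,7,8,9}→7  {2,3,4,5,6,7,8,9}→1
  placing 0:d first → 1 extensions
  placing 1:f first → 8 extensions
total linear extensions = 9

9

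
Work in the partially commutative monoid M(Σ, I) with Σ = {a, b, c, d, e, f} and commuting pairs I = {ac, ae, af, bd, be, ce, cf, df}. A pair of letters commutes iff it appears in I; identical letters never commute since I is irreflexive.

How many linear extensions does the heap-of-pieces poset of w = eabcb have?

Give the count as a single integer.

#0=e has no predecessor
#1=a has no predecessor
#2=b depends on [1:a]
#3=c depends on [2:b]
#4=b depends on [3:c]
sources: [0:e, 1:a]
N(rest) = Σ N(rest − s) over sources s of rest; N(one piece) = 1:
  size 1 → [0]=1  [4]=1
  size 2 → [0,4]=2  [3,4]=1
  size 3 → [0,3,4]=3  [2,3,4]=1
  first=0(e) contributes 1
  first=1(a) contributes 4
|[w]| = 5

5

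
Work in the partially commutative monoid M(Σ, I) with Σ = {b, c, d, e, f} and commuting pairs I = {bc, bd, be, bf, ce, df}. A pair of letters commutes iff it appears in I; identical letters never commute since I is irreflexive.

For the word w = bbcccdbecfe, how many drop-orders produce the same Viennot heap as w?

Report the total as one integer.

0(b) covers ∅
1(b) covers 0:b
2(c) covers ∅
3(c) covers 2:c
4(c) covers 3:c
5(d) covers 4:c
6(b) covers 1:b
7(e) covers 5:d
8(c) covers 5:d
9(f) covers 7:e, 8:c
10(e) covers 9:f
floor of heap: 0:b, 2:c
completions by unplaced set U, small U first (add the entries for U minus each lowest piece of U):
  |U|=1: {6}:1  {10}:1
  |U|=2: {1,6}:1  {6,10}:2  {9,10}:1
  |U|=3: {0,1,6}:1  {1,6,10}:3  {6,9,10}:3  {7,9,10}:1  {8,9,10}:1
  |U|=4: {0,1,6,10}:4  {1,6,9,10}:6  {6,7,9,10}:4  {6,8,9,10}:4  {7,8,9,10}:2
  |U|=5: {0,1,6,9,10}:10  {1,6,7,9,10}:10  {1,6,8,9,10}:10  {5,7,8,9,10}:2  {6,7,8,9,10}:10
  |U|=6: {0,1,6,7,9,10}:20  {0,1,6,8,9,10}:20  {1,6,7,8,9,10}:30  {4,5,7,8,9,10}:2  {5,6,7,8,9,10}:12
  |U|=7: {0,1,6,7,8,9,10}:70  {1,5,6,7,8,9,10}:42  {3,4,5,7,8,9,10}:2  {4,5,6,7,8,9,10}:14
  |U|=8: {0,1,5,6,7,8,9,10}:112  {1,4,5,6,7,8,9,10}:56  {2,3,4,5,7,8,9,10}:2  {3,4,5,6,7,8,9,10}:16
  |U|=9: {0,1,4,5,6,7,8,9,10}:168  {1,3,4,5,6,7,8,9,10}:72  {2,3,4,5,6,7,8,9,10}:18
  start at 0(b): 90
  start at 2(c): 240
sum over floor = 330

330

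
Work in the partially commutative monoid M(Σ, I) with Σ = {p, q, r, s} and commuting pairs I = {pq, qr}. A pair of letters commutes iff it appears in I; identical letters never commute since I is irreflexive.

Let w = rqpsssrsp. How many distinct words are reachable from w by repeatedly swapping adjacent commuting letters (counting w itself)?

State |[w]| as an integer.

0(r) covers ∅
1(q) covers ∅
2(p) covers 0:r
3(s) covers 1:q, 2:p
4(s) covers 3:s
5(s) covers 4:s
6(r) covers 5:s
7(s) covers 6:r
8(p) covers 7:s
floor of heap: 0:r, 1:q
completions by unplaced set U, small U first (add the entries for U minus each lowest piece of U):
  |U|=1: {8}:1
  |U|=2: {7,8}:1
  |U|=3: {6,7,8}:1
  |U|=4: {5,6,7,8}:1
  |U|=5: {4,5,6,7,8}:1
  |U|=6: {3,4,5,6,7,8}:1
  |U|=7: {1,3,4,5,6,7,8}:1  {2,3,4,5,6,7,8}:1
  start at 0(r): 2
  start at 1(q): 1
sum over floor = 3

3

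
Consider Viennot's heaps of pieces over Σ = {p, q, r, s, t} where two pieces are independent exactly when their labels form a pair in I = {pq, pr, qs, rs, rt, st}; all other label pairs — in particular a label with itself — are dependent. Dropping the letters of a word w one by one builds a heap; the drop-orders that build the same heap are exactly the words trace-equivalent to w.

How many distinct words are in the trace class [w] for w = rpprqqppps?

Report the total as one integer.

210

0(r) covers ∅
1(p) covers ∅
2(p) covers 1:p
3(r) covers 0:r
4(q) covers 3:r
5(q) covers 4:q
6(p) covers 2:p
7(p) covers 6:p
8(p) covers 7:p
9(s) covers 8:p
floor of heap: 0:r, 1:p
completions by unplaced set U, small U first (add the entries for U minus each lowest piece of U):
  |U|=1: {5}:1  {9}:1
  |U|=2: {4,5}:1  {5,9}:2  {8,9}:1
  |U|=3: {3,4,5}:1  {4,5,9}:3  {5,8,9}:3  {7,8,9}:1
  |U|=4: {0,3,4,5}:1  {3,4,5,9}:4  {4,5,8,9}:6  {5,7,8,9}:4  {6,7,8,9}:1
  |U|=5: {0,3,4,5,9}:5  {2,6,7,8,9}:1  {3,4,5,8,9}:10  {4,5,7,8,9}:10  {5,6,7,8,9}:5
  |U|=6: {0,3,4,5,8,9}:15  {1,2,6,7,8,9}:1  {2,5,6,7,8,9}:6  {3,4,5,7,8,9}:20  {4,5,6,7,8,9}:15
  |U|=7: {0,3,4,5,7,8,9}:35  {1,2,5,6,7,8,9}:7  {2,4,5,6,7,8,9}:21  {3,4,5,6,7,8,9}:35
  |U|=8: {0,3,4,5,6,7,8,9}:70  {1,2,4,5,6,7,8,9}:28  {2,3,4,5,6,7,8,9}:56
  start at 0(r): 84
  start at 1(p): 126
sum over floor = 210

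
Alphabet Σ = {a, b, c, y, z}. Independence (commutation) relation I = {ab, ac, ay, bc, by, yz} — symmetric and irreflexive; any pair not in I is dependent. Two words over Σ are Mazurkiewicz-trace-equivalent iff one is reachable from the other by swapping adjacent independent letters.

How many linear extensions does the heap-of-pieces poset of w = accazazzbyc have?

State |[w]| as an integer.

74

drop 0:a onto floor
drop 1:c onto floor
drop 2:c onto {1:c}
drop 3:a onto {0:a}
drop 4:z onto {2:c, 3:a}
drop 5:a onto {4:z}
drop 6:z onto {5:a}
drop 7:z onto {6:z}
drop 8:b onto {7:z}
drop 9:y onto {2:c}
drop 10:c onto {7:z, 9:y}
ground layer = {0:a, 1:c}
drop-orders for the pieces not yet dropped (sum over which currently-grounded one goes next):
  1 to go: {8} 1  {10} 1
  2 to go: {8,10} 2  {9,10} 1
  3 to go: {7,8,10} 2  {8,9,10} 3
  4 to go: {6,7,8,10} 2  {7,8,9,10} 5
  5 to go: {5,6,7,8,10} 2  {6,7,8,9,10} 7
  6 to go: {4,5,6,7,8,10} 2  {5,6,7,8,9,10} 9
  7 to go: {3,4,5,6,7,8,10} 2  {4,5,6,7,8,9,10} 11
  8 to go: {0,3,4,5,6,7,8,10} 2  {2,4,5,6,7,8,9,10} 11  {3,4,5,6,7,8,9,10} 13
  9 to go: {0,3,4,5,6,7,8,9,10} 15  {1,2,4,5,6,7,8,9,10} 11  {2,3,4,5,6,7,8,9,10} 24
  if 0:a drops first: 35 orders
  if 1:c drops first: 39 orders
heap linearizations: 74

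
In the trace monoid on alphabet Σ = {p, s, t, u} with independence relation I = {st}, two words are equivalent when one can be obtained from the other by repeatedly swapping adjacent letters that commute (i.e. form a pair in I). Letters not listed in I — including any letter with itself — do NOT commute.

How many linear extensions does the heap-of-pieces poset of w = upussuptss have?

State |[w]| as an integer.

3

#0=u has no predecessor
#1=p depends on [0:u]
#2=u depends on [1:p]
#3=s depends on [2:u]
#4=s depends on [3:s]
#5=u depends on [4:s]
#6=p depends on [5:u]
#7=t depends on [6:p]
#8=s depends on [6:p]
#9=s depends on [8:s]
sources: [0:u]
N(rest) = Σ N(rest − s) over sources s of rest; N(one piece) = 1:
  size 1 → [7]=1  [9]=1
  size 2 → [7,9]=2  [8,9]=1
  size 3 → [7,8,9]=3
  size 4 → [6,7,8,9]=3
  size 5 → [5,6,7,8,9]=3
  size 6 → [4,5,6,7,8,9]=3
  size 7 → [3,4,5,6,7,8,9]=3
  size 8 → [2,3,4,5,6,7,8,9]=3
  first=0(u) contributes 3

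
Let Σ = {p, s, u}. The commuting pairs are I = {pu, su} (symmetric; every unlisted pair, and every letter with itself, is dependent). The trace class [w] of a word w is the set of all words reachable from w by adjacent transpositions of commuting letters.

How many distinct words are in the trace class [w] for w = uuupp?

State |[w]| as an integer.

0(u) covers ∅
1(u) covers 0:u
2(u) covers 1:u
3(p) covers ∅
4(p) covers 3:p
floor of heap: 0:u, 3:p
completions by unplaced set U, small U first (add the entries for U minus each lowest piece of U):
  |U|=1: {2}:1  {4}:1
  |U|=2: {1,2}:1  {2,4}:2  {3,4}:1
  |U|=3: {0,1,2}:1  {1,2,4}:3  {2,3,4}:3
  start at 0(u): 6
  start at 3(p): 4
sum over floor = 10

10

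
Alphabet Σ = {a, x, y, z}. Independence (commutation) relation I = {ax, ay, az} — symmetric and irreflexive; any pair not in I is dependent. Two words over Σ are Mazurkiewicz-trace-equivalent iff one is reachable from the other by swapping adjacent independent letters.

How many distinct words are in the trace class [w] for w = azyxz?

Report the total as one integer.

drop 0:a onto floor
drop 1:z onto floor
drop 2:y onto {1:z}
drop 3:x onto {2:y}
drop 4:z onto {3:x}
ground layer = {0:a, 1:z}
drop-orders for the pieces not yet dropped (sum over which currently-grounded one goes next):
  1 to go: {0} 1  {4} 1
  2 to go: {0,4} 2  {3,4} 1
  3 to go: {0,3,4} 3  {2,3,4} 1
  if 0:a drops first: 1 orders
  if 1:z drops first: 4 orders
heap linearizations: 5

5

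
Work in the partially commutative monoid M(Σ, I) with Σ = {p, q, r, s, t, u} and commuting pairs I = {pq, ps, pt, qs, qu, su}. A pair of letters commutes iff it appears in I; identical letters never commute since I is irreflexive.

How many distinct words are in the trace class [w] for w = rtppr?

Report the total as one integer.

3

0(r) covers ∅
1(t) covers 0:r
2(p) covers 0:r
3(p) covers 2:p
4(r) covers 1:t, 3:p
floor of heap: 0:r
completions by unplaced set U, small U first (add the entries for U minus each lowest piece of U):
  |U|=1: {4}:1
  |U|=2: {1,4}:1  {3,4}:1
  |U|=3: {1,3,4}:2  {2,3,4}:1
  start at 0(r): 3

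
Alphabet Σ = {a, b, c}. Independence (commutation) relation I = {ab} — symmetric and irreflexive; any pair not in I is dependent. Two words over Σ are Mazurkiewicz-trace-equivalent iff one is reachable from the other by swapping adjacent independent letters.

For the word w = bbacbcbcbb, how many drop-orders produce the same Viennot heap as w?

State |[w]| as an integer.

3

#0=b has no predecessor
#1=b depends on [0:b]
#2=a has no predecessor
#3=c depends on [1:b, 2:a]
#4=b depends on [3:c]
#5=c depends on [4:b]
#6=b depends on [5:c]
#7=c depends on [6:b]
#8=b depends on [7:c]
#9=b depends on [8:b]
sources: [0:b, 2:a]
N(rest) = Σ N(rest − s) over sources s of rest; N(one piece) = 1:
  size 1 → [9]=1
  size 2 → [8,9]=1
  size 3 → [7,8,9]=1
  size 4 → [6,7,8,9]=1
  size 5 → [5,6,7,8,9]=1
  size 6 → [4,5,6,7,8,9]=1
  size 7 → [3,4,5,6,7,8,9]=1
  size 8 → [1,3,4,5,6,7,8,9]=1  [2,3,4,5,6,7,8,9]=1
  first=0(b) contributes 2
  first=2(a) contributes 1
|[w]| = 3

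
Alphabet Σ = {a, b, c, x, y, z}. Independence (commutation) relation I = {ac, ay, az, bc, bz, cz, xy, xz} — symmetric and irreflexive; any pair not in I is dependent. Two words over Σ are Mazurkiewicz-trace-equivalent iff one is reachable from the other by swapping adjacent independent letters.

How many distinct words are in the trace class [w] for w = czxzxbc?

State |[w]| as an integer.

0(c) covers ∅
1(z) covers ∅
2(x) covers 0:c
3(z) covers 1:z
4(x) covers 2:x
5(b) covers 4:x
6(c) covers 4:x
floor of heap: 0:c, 1:z
completions by unplaced set U, small U first (add the entries for U minus each lowest piece of U):
  |U|=1: {3}:1  {5}:1  {6}:1
  |U|=2: {1,3}:1  {3,5}:2  {3,6}:2  {5,6}:2
  |U|=3: {1,3,5}:3  {1,3,6}:3  {3,5,6}:6  {4,5,6}:2
  |U|=4: {1,3,5,6}:12  {2,4,5,6}:2  {3,4,5,6}:8
  |U|=5: {0,2,4,5,6}:2  {1,3,4,5,6}:20  {2,3,4,5,6}:10
  start at 0(c): 30
  start at 1(z): 12
sum over floor = 42

42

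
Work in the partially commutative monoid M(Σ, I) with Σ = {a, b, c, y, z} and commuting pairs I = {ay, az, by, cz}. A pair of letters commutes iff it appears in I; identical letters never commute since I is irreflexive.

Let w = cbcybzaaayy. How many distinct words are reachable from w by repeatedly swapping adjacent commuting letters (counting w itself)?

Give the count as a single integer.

piece 0:c — minimal
piece 1:b rests on {0:c}
piece 2:c rests on {1:b}
piece 3:y rests on {2:c}
piece 4:b rests on {2:c}
piece 5:z rests on {3:y, 4:b}
piece 6:a rests on {4:b}
piece 7:a rests on {6:a}
piece 8:a rests on {7:a}
piece 9:y rests on {5:z}
piece 10:y rests on {9:y}
minimal pieces: {0:c}
ways to finish when only these pieces remain (= sum over removing one remaining piece with nothing left below it):
  1 left: {8}→1  {10}→1
  2 left: {7,8}→1  {8,10}→2  {9,10}→1
  3 left: {5,9,10}→1  {6,7,8}→1  {7,8,10}→3  {8,9,10}→3
  4 left: {3,5,9,10}→1  {5,8,9,10}→4  {6,7,8,10}→4  {7,8,9,10}→6
  5 left: {3,5,8,9,10}→5  {5,7,8,9,10}→10  {6,7,8,9,10}→10
  6 left: {3,5,7,8,9,10}→15  {5,6,7,8,9,10}→20
  7 left: {3,5,6,7,8,9,10}→35  {4,5,6,7,8,9,10}→20
  8 left: {3,4,5,6,7,8,9,10}→55
  9 left: {2,3,4,5,6,7,8,9,10}→55
  placing 0:c first → 55 extensions

55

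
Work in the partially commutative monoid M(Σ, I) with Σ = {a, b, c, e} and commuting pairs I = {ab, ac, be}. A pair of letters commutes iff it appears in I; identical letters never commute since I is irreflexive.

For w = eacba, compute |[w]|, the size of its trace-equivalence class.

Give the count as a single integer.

6

piece 0:e — minimal
piece 1:a rests on {0:e}
piece 2:c rests on {0:e}
piece 3:b rests on {2:c}
piece 4:a rests on {1:a}
minimal pieces: {0:e}
ways to finish when only these pieces remain (= sum over removing one remaining piece with nothing left below it):
  1 left: {3}→1  {4}→1
  2 left: {1,4}→1  {2,3}→1  {3,4}→2
  3 left: {1,3,4}→3  {2,3,4}→3
  placing 0:e first → 6 extensions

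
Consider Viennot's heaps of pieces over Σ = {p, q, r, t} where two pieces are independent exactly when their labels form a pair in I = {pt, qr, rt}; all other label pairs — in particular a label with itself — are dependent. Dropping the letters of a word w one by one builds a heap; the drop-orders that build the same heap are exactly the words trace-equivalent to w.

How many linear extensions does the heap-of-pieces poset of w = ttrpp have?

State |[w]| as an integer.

#0=t has no predecessor
#1=t depends on [0:t]
#2=r has no predecessor
#3=p depends on [2:r]
#4=p depends on [3:p]
sources: [0:t, 2:r]
N(rest) = Σ N(rest − s) over sources s of rest; N(one piece) = 1:
  size 1 → [1]=1  [4]=1
  size 2 → [0,1]=1  [1,4]=2  [3,4]=1
  size 3 → [0,1,4]=3  [1,3,4]=3  [2,3,4]=1
  first=0(t) contributes 4
  first=2(r) contributes 6
|[w]| = 10

10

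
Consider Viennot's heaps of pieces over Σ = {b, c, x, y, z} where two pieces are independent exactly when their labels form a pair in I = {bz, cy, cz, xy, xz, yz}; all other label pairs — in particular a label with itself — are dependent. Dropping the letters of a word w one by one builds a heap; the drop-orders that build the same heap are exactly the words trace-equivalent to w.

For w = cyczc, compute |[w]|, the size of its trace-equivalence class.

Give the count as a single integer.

20

#0=c has no predecessor
#1=y has no predecessor
#2=c depends on [0:c]
#3=z has no predecessor
#4=c depends on [2:c]
sources: [0:c, 1:y, 3:z]
N(rest) = Σ N(rest − s) over sources s of rest; N(one piece) = 1:
  size 1 → [1]=1  [3]=1  [4]=1
  size 2 → [1,3]=2  [1,4]=2  [2,4]=1  [3,4]=2
  size 3 → [0,2,4]=1  [1,2,4]=3  [1,3,4]=6  [2,3,4]=3
  first=0(c) contributes 12
  first=1(y) contributes 4
  first=3(z) contributes 4
|[w]| = 20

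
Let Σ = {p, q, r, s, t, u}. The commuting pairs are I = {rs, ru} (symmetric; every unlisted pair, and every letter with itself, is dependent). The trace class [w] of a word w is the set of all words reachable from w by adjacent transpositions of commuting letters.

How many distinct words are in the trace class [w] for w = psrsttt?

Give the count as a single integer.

3

piece 0:p — minimal
piece 1:s rests on {0:p}
piece 2:r rests on {0:p}
piece 3:s rests on {1:s}
piece 4:t rests on {2:r, 3:s}
piece 5:t rests on {4:t}
piece 6:t rests on {5:t}
minimal pieces: {0:p}
ways to finish when only these pieces remain (= sum over removing one remaining piece with nothing left below it):
  1 left: {6}→1
  2 left: {5,6}→1
  3 left: {4,5,6}→1
  4 left: {2,4,5,6}→1  {3,4,5,6}→1
  5 left: {1,3,4,5,6}→1  {2,3,4,5,6}→2
  placing 0:p first → 3 extensions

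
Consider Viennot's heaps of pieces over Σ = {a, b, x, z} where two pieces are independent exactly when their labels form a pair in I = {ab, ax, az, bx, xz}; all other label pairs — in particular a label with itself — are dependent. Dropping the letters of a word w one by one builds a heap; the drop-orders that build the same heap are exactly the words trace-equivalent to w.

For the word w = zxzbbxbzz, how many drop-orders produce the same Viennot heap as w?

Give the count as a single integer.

36

#0=z has no predecessor
#1=x has no predecessor
#2=z depends on [0:z]
#3=b depends on [2:z]
#4=b depends on [3:b]
#5=x depends on [1:x]
#6=b depends on [4:b]
#7=z depends on [6:b]
#8=z depends on [7:z]
sources: [0:z, 1:x]
N(rest) = Σ N(rest − s) over sources s of rest; N(one piece) = 1:
  size 1 → [5]=1  [8]=1
  size 2 → [1,5]=1  [5,8]=2  [7,8]=1
  size 3 → [1,5,8]=3  [5,7,8]=3  [6,7,8]=1
  size 4 → [1,5,7,8]=6  [4,6,7,8]=1  [5,6,7,8]=4
  size 5 → [1,5,6,7,8]=10  [3,4,6,7,8]=1  [4,5,6,7,8]=5
  size 6 → [1,4,5,6,7,8]=15  [2,3,4,6,7,8]=1  [3,4,5,6,7,8]=6
  size 7 → [0,2,3,4,6,7,8]=1  [1,3,4,5,6,7,8]=21  [2,3,4,5,6,7,8]=7
  first=0(z) contributes 28
  first=1(x) contributes 8
|[w]| = 36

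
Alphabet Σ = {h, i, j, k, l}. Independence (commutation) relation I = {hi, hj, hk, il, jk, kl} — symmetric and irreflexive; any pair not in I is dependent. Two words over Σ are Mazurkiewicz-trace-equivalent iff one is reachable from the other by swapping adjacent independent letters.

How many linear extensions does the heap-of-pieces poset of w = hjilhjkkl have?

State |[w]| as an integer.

154

#0=h has no predecessor
#1=j has no predecessor
#2=i depends on [1:j]
#3=l depends on [0:h, 1:j]
#4=h depends on [3:l]
#5=j depends on [2:i, 3:l]
#6=k depends on [2:i]
#7=k depends on [6:k]
#8=l depends on [4:h, 5:j]
sources: [0:h, 1:j]
N(rest) = Σ N(rest − s) over sources s of rest; N(one piece) = 1:
  size 1 → [7]=1  [8]=1
  size 2 → [4,8]=1  [5,8]=1  [6,7]=1  [7,8]=2
  size 3 → [4,5,8]=2  [4,7,8]=3  [5,7,8]=3  [6,7,8]=3
  size 4 → [3,4,5,8]=2  [4,5,7,8]=8  [4,6,7,8]=6  [5,6,7,8]=6
  size 5 → [0,3,4,5,8]=2  [2,5,6,7,8]=6  [3,4,5,7,8]=10  [4,5,6,7,8]=20
  size 6 → [0,3,4,5,7,8]=12  [2,4,5,6,7,8]=26  [3,4,5,6,7,8]=30
  size 7 → [0,3,4,5,6,7,8]=42  [2,3,4,5,6,7,8]=56
  first=0(h) contributes 56
  first=1(j) contributes 98
|[w]| = 154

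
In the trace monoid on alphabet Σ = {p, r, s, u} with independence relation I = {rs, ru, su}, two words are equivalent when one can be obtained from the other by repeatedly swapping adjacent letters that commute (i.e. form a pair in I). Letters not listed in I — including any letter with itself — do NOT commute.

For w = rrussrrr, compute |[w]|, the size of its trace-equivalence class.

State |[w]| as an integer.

168

piece 0:r — minimal
piece 1:r rests on {0:r}
piece 2:u — minimal
piece 3:s — minimal
piece 4:s rests on {3:s}
piece 5:r rests on {1:r}
piece 6:r rests on {5:r}
piece 7:r rests on {6:r}
minimal pieces: {0:r, 2:u, 3:s}
ways to finish when only these pieces remain (= sum over removing one remaining piece with nothing left below it):
  1 left: {2}→1  {4}→1  {7}→1
  2 left: {2,4}→2  {2,7}→2  {3,4}→1  {4,7}→2  {6,7}→1
  3 left: {2,3,4}→3  {2,4,7}→6  {2,6,7}→3  {3,4,7}→3  {4,6,7}→3  {5,6,7}→1
  4 left: {1,5,6,7}→1  {2,3,4,7}→12  {2,4,6,7}→12  {2,5,6,7}→4  {3,4,6,7}→6  {4,5,6,7}→4
  5 left: {0,1,5,6,7}→1  {1,2,5,6,7}→5  {1,4,5,6,7}→5  {2,3,4,6,7}→30  {2,4,5,6,7}→20  {3,4,5,6,7}→10
  6 left: {0,1,2,5,6,7}→6  {0,1,4,5,6,7}→6  {1,2,4,5,6,7}→30  {1,3,4,5,6,7}→15  {2,3,4,5,6,7}→60
  placing 0:r first → 105 extensions
  placing 2:u first → 21 extensions
  placing 3:s first → 42 extensions
total linear extensions = 168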